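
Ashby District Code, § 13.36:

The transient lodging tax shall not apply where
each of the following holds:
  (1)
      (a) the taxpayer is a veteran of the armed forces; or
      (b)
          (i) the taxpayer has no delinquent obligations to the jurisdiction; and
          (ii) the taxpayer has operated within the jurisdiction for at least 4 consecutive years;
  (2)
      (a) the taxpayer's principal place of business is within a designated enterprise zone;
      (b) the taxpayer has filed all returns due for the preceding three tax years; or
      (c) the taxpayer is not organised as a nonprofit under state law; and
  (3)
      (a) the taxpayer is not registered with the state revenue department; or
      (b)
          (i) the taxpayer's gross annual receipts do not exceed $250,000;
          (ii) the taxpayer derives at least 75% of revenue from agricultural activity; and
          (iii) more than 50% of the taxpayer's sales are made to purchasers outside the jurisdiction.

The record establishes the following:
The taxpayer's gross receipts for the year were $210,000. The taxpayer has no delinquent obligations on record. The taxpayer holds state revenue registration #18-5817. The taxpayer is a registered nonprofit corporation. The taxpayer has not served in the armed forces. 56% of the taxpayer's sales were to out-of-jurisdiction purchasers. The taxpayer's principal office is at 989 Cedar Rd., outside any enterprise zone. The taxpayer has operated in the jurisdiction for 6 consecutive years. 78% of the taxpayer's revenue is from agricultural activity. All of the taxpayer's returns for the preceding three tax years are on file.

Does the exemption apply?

(a) veteran — fails.
(i) no delinquency — satisfied.
(ii) ≥ 4 yrs in jurisdiction — holds.
(b) = T AND T = true.
(1) = F OR T = true.
(a) in enterprise zone — not met.
(b) returns current — holds.
(c) not (nonprofit) — not satisfied.
(2) = F OR T OR F = true.
(a) not (state-registered) — not satisfied.
(i) receipts ≤ $250,000 — satisfied.
(ii) ≥75% agricultural — satisfied.
(iii) >50% out-of-jur. sales — met.
(b): T AND T AND T → true.
(3): F OR T → true.
Overall = T AND T AND T = true.

Yes — exempt.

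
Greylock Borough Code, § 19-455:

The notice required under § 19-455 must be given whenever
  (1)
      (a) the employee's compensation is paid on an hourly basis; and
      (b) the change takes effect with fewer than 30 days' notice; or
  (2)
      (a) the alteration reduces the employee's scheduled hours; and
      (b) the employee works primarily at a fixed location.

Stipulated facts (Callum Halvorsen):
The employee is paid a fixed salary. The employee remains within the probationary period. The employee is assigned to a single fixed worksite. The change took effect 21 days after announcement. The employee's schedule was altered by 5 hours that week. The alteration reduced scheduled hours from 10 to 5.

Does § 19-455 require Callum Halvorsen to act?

(a) hourly-paid — not satisfied.
(b) < 30 days' notice — satisfied.
So (1) is not satisfied (F AND T).
(a) hours reduced — met.
(b) fixed location — satisfied.
(2): T AND T → true.
Overall = F OR T = true.

Yes — required.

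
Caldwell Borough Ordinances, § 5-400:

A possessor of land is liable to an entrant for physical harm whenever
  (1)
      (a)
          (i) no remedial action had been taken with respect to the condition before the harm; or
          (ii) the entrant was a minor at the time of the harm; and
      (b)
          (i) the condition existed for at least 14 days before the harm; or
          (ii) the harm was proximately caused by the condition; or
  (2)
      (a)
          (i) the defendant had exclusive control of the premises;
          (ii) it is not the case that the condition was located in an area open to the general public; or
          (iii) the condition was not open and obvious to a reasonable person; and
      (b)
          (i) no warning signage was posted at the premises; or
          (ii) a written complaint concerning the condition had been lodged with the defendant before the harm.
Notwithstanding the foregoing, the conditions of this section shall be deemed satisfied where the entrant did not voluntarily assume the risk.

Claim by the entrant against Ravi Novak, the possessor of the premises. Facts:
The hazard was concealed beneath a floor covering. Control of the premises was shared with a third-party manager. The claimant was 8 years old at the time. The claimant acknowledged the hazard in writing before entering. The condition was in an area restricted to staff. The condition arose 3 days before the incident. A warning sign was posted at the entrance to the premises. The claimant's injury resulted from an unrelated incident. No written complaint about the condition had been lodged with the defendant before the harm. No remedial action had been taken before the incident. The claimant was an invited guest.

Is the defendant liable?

(i) no remedial action — holds.
(ii) entrant a minor — holds.
(a): T OR T → true.
(i) condition ≥14 days old — fails.
(ii) proximate cause — fails.
(b) = F OR F = false.
So (1) is not satisfied (T AND F).
(i) exclusive control — fails.
(ii) not (public area) — holds.
(iii) not open/obvious — holds.
(a): F OR T OR T → true.
(i) no signage posted — not met.
(ii) complaint lodged — fails.
(b): F OR F → false.
(2): T AND F → false.
Overall: F OR F → false.
Exception (no assumed risk) — not satisfied.
Result: main false OR exception false → false.

No — not liable.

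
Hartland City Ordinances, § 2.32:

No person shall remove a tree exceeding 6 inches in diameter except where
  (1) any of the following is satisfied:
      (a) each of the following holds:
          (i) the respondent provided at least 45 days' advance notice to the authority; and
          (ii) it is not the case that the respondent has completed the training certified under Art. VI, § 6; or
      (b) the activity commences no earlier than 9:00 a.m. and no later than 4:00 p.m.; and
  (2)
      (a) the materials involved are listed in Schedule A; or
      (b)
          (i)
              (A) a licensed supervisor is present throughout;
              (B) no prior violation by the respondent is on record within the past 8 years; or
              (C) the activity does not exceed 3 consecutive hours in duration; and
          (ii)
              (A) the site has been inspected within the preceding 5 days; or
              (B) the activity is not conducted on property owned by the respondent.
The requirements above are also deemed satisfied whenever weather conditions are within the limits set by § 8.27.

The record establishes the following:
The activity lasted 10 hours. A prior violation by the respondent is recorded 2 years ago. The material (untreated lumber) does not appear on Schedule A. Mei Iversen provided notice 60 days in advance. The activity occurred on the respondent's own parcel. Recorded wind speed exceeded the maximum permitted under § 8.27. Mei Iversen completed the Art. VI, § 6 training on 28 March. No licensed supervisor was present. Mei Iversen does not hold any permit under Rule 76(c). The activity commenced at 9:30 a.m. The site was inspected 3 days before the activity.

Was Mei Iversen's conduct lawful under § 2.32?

No — unlawful.

(i) ≥45 days' notice — satisfied.
(ii) not (training certified) — fails.
(a): T AND F → false.
(b) start within hours — met.
So (1) is satisfied (F OR T).
(a) Schedule A material — not satisfied.
(A) supervisor present — not met.
(B) no prior violation — not met.
(C) ≤ 3 hrs duration — fails.
So (i) is not satisfied (F OR F OR F).
(A) site inspected — met.
(B) not (own property) — not satisfied.
So (ii) is satisfied (T OR F).
(b): F AND T → false.
(2): F OR F → false.
So Overall is not satisfied (T AND F).
Exception (weather ok) — not satisfied.
Result: main false OR exception false → false.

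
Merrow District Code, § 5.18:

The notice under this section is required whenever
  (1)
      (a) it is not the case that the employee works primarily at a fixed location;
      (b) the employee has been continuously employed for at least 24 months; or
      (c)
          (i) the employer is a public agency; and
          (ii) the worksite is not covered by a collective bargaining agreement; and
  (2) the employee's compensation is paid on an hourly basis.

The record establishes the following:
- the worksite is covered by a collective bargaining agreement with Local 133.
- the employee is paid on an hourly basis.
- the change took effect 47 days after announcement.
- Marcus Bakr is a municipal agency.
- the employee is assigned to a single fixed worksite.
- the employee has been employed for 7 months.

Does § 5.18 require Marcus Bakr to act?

No — not required.

(a) not (fixed location) — fails.
(b) tenure ≥ 24 mo. — fails.
(i) public agency — satisfied.
(ii) no CBA — fails.
(c): T AND F → false.
So (1) is not satisfied (F OR F OR F).
(2) hourly-paid — met.
Overall = F AND T = false.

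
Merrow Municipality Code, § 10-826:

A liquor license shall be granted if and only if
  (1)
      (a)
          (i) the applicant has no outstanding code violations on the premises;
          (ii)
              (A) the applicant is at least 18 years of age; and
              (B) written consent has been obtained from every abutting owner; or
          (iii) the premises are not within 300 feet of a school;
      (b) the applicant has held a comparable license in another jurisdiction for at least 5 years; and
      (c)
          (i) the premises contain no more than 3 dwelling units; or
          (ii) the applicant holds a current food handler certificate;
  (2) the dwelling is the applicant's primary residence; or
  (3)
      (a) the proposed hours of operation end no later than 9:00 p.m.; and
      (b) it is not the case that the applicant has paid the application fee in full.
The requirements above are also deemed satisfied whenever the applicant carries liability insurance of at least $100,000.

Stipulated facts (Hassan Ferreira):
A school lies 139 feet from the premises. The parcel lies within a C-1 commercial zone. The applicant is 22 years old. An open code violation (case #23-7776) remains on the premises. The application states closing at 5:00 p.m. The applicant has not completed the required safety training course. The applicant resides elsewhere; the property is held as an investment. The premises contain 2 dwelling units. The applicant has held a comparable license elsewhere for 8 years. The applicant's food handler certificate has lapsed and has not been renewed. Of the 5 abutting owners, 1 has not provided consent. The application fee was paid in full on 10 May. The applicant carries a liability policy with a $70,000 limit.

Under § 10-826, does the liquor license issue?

No — denied.

(i) no code violations — not satisfied.
(A) age ≥ 18 — holds.
(B) all abutters consent — fails.
(ii) = T AND F = false.
(iii) ≥300 ft from school — not met.
(a) = F OR F OR F = false.
(b) prior license ≥ 5 yr — satisfied.
(i) ≤ 3 units — satisfied.
(ii) food handler cert. — not satisfied.
(c) = T OR F = true.
(1) = F AND T AND T = false.
(2) primary residence — not met.
(a) closes by 9 p.m. — satisfied.
(b) not (fee paid) — not met.
So (3) is not satisfied (T AND F).
Overall = F OR F OR F = false.
Exception (insurance ≥ $100,000) — not satisfied.
Result: main false OR exception false → false.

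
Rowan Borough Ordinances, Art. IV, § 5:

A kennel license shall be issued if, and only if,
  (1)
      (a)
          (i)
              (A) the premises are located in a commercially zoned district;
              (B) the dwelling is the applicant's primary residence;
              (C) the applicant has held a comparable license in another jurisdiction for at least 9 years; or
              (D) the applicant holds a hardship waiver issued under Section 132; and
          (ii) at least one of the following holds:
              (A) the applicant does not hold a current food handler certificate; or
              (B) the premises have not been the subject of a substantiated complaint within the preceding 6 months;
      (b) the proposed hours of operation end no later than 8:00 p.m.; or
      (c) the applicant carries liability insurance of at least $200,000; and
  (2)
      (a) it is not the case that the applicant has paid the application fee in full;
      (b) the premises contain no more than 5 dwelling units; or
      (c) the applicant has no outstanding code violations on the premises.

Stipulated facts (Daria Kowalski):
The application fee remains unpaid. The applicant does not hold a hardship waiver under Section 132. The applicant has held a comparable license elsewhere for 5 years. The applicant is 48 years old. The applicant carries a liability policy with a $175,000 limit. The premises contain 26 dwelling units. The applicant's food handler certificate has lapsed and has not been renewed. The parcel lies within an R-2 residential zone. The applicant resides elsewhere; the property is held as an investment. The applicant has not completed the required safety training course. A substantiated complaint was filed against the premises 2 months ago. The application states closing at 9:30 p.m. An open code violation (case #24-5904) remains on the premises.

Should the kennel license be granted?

No — denied.

(A) commercially zoned — fails.
(B) primary residence — fails.
(C) prior license ≥ 9 yr — not satisfied.
(D) hardship waiver — not met.
So (i) is not satisfied (F OR F OR F OR F).
(A) not (food handler cert.) — holds.
(B) no complaint in 6 mo. — not satisfied.
(ii) = T OR F = true.
(a): F AND T → false.
(b) closes by 8 p.m. — not satisfied.
(c) insurance ≥ $200,000 — not satisfied.
(1): F OR F OR F → false.
(a) not (fee paid) — met.
(b) ≤ 5 units — fails.
(c) no code violations — not met.
(2) = T OR F OR F = true.
Overall: F AND T → false.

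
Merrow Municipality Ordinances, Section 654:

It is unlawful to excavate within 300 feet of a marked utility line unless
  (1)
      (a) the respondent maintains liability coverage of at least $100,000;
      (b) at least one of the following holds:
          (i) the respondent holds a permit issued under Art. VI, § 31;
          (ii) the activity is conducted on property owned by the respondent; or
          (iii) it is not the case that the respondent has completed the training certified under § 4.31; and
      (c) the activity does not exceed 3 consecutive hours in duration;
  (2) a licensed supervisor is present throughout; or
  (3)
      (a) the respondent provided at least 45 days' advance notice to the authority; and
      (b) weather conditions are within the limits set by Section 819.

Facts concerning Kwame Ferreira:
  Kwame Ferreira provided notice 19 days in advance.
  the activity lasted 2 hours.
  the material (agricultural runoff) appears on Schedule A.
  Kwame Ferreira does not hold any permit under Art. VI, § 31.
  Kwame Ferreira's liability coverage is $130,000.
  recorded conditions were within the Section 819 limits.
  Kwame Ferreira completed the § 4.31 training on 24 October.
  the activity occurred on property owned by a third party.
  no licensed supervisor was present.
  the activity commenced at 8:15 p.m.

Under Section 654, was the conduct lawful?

(a) coverage ≥ $100,000 — met.
(i) holds permit — not satisfied.
(ii) own property — not met.
(iii) not (training certified) — not met.
(b): F OR F OR F → false.
(c) ≤ 3 hrs duration — holds.
So (1) is not satisfied (T AND F AND T).
(2) supervisor present — not met.
(a) ≥45 days' notice — fails.
(b) weather ok — satisfied.
(3): F AND T → false.
Overall = F OR F OR F = false.

No — unlawful.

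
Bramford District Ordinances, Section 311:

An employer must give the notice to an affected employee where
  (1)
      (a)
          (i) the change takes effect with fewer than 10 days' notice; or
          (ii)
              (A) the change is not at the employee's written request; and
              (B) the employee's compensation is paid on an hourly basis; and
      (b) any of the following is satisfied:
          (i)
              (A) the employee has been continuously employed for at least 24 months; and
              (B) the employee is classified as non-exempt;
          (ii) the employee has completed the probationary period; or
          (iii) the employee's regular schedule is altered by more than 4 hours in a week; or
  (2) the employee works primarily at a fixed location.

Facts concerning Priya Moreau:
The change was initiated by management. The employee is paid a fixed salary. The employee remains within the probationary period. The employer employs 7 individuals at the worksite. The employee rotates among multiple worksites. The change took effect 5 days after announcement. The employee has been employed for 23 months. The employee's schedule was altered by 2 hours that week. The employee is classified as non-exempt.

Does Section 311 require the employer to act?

(i) < 10 days' notice — satisfied.
(A) not employee-requested — satisfied.
(B) hourly-paid — fails.
(ii) = T AND F = false.
So (a) is satisfied (T OR F).
(A) tenure ≥ 24 mo. — not met.
(B) non-exempt — satisfied.
(i): F AND T → false.
(ii) past probation — not met.
(iii) schedule shift > 4h — fails.
So (b) is not satisfied (F OR F OR F).
So (1) is not satisfied (T AND F).
(2) fixed location — not met.
So Overall is not satisfied (F OR F).

No — not required.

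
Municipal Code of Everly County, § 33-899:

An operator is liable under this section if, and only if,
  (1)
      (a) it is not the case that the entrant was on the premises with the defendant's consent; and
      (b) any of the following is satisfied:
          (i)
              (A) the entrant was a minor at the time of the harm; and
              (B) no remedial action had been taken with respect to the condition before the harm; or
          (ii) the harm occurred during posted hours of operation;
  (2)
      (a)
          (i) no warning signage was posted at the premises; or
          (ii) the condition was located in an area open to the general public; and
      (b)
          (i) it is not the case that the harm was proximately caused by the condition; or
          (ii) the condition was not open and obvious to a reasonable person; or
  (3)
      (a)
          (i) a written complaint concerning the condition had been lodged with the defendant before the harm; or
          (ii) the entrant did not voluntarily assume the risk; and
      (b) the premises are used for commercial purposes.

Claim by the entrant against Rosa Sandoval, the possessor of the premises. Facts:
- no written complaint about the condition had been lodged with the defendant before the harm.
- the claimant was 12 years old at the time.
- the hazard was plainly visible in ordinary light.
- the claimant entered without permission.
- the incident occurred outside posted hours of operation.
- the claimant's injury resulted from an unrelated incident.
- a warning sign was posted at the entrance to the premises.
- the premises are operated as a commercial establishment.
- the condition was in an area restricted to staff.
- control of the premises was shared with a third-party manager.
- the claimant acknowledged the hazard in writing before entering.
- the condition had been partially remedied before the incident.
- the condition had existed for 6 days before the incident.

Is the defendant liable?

No — not liable.

(a) not (consent to enter) — met.
(A) entrant a minor — met.
(B) no remedial action — fails.
(i): T AND F → false.
(ii) during posted hours — fails.
So (b) is not satisfied (F OR F).
(1) = T AND F = false.
(i) no signage posted — not satisfied.
(ii) public area — not met.
So (a) is not satisfied (F OR F).
(i) not (proximate cause) — satisfied.
(ii) not open/obvious — fails.
(b): T OR F → true.
(2): F AND T → false.
(i) complaint lodged — fails.
(ii) no assumed risk — not met.
So (a) is not satisfied (F OR F).
(b) commercial use — met.
(3): F AND T → false.
Overall = F OR F OR F = false.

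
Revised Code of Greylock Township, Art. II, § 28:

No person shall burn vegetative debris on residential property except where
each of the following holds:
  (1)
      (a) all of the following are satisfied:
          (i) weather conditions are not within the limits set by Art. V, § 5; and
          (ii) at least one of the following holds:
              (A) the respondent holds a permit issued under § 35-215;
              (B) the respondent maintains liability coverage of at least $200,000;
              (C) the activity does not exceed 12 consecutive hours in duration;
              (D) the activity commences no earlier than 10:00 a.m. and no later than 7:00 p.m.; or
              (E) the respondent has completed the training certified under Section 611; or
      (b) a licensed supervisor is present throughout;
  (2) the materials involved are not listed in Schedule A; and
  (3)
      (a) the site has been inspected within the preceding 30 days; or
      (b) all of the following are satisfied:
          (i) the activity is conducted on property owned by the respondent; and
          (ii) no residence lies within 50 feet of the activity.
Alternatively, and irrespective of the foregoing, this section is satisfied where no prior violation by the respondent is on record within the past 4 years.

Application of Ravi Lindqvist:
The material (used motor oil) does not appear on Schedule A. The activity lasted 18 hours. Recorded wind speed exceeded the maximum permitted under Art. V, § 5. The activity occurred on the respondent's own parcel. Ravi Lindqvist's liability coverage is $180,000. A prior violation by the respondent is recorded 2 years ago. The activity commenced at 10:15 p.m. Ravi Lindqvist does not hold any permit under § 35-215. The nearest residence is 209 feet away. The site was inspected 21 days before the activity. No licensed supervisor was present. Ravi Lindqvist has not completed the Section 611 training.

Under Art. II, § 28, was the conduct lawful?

(i) not (weather ok) — holds.
(A) holds permit — not satisfied.
(B) coverage ≥ $200,000 — fails.
(C) ≤ 12 hrs duration — not satisfied.
(D) start within hours — not satisfied.
(E) training certified — fails.
So (ii) is not satisfied (F OR F OR F OR F OR F).
(a) = T AND F = false.
(b) supervisor present — not satisfied.
(1): F OR F → false.
(2) not (Schedule A material) — holds.
(a) site inspected — holds.
(i) own property — met.
(ii) no residence in 50 ft — holds.
So (b) is satisfied (T AND T).
So (3) is satisfied (T OR T).
Overall: F AND T AND T → false.
Exception (no prior violation) — not satisfied.
Result: main false OR exception false → false.

No — unlawful.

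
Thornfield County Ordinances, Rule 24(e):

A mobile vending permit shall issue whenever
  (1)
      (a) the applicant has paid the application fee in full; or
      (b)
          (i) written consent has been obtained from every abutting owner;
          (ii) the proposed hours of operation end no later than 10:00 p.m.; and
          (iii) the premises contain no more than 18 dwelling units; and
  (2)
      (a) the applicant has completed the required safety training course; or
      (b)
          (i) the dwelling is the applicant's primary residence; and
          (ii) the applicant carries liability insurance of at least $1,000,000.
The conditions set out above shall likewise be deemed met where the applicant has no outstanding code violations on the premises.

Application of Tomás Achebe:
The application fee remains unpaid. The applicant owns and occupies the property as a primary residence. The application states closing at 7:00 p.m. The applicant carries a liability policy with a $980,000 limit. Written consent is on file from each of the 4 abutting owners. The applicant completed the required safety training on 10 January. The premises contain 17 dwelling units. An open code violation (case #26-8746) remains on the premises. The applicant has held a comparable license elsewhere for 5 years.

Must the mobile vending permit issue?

Yes — granted.

(a) fee paid — not met.
(i) all abutters consent — satisfied.
(ii) closes by 10 p.m. — met.
(iii) ≤ 18 units — satisfied.
(b) = T AND T AND T = true.
(1): F OR T → true.
(a) safety training — holds.
(i) primary residence — met.
(ii) insurance ≥ $1,000,000 — not satisfied.
So (b) is not satisfied (T AND F).
(2) = T OR F = true.
So Overall is satisfied (T AND T).
Exception (no code violations) — not satisfied.
Result: main true OR exception false → true.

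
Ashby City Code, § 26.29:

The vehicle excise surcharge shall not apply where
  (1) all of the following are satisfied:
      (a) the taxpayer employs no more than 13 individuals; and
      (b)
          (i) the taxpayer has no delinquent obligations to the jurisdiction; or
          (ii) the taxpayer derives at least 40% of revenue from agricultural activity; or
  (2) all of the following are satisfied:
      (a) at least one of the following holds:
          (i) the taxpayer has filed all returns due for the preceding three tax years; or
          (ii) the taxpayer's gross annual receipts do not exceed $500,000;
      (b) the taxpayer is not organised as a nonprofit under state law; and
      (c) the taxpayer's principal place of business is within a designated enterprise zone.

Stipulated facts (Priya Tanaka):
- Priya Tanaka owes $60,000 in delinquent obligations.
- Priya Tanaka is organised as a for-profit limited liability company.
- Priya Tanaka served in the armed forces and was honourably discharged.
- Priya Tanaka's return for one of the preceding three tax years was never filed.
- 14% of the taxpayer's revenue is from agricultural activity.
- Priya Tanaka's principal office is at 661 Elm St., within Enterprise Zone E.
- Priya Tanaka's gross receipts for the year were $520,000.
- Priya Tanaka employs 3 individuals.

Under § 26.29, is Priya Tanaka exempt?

(a) ≤ 13 employees — holds.
(i) no delinquency — not met.
(ii) ≥40% agricultural — not satisfied.
(b) = F OR F = false.
(1): T AND F → false.
(i) returns current — fails.
(ii) receipts ≤ $500,000 — not met.
(a): F OR F → false.
(b) not (nonprofit) — met.
(c) in enterprise zone — met.
So (2) is not satisfied (F AND T AND T).
Overall = F OR F = false.

No — not exempt.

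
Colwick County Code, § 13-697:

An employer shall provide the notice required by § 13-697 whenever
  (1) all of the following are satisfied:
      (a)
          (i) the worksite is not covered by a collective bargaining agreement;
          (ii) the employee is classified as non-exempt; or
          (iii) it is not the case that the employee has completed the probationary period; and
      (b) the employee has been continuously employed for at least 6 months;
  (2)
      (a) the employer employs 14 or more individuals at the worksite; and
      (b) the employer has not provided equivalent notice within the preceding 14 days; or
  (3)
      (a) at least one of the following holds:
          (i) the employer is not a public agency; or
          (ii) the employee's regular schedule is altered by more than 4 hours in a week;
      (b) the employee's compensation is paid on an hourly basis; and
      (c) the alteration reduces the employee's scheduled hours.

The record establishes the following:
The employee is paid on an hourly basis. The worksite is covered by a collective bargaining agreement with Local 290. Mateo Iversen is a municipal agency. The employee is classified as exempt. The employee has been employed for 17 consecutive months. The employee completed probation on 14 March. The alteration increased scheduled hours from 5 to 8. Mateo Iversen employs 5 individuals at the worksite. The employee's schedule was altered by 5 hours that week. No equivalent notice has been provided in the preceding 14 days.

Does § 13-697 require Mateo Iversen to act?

No — not required.

(i) no CBA — not satisfied.
(ii) non-exempt — fails.
(iii) not (past probation) — fails.
So (a) is not satisfied (F OR F OR F).
(b) tenure ≥ 6 mo. — satisfied.
(1): F AND T → false.
(a) ≥ 14 at site — not satisfied.
(b) no recent notice — met.
So (2) is not satisfied (F AND T).
(i) not (public agency) — not satisfied.
(ii) schedule shift > 4h — holds.
(a): F OR T → true.
(b) hourly-paid — met.
(c) hours reduced — not satisfied.
So (3) is not satisfied (T AND T AND F).
Overall = F OR F OR F = false.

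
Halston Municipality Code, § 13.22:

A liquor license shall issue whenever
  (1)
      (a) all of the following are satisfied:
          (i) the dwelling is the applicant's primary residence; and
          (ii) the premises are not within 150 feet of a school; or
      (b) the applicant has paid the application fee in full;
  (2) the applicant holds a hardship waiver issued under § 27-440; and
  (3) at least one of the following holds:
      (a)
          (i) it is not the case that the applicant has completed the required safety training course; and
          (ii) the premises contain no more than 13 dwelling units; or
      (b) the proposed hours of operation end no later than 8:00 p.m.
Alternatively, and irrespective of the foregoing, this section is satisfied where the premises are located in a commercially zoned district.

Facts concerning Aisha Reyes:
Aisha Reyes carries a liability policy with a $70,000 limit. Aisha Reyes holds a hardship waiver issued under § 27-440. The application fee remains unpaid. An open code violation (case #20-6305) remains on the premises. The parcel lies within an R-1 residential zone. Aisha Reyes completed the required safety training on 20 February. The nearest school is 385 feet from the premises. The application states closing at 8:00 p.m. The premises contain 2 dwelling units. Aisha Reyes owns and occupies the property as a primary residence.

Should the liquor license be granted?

(i) primary residence — satisfied.
(ii) ≥150 ft from school — met.
(a): T AND T → true.
(b) fee paid — not met.
So (1) is satisfied (T OR F).
(2) hardship waiver — holds.
(i) not (safety training) — not satisfied.
(ii) ≤ 13 units — satisfied.
(a) = F AND T = false.
(b) closes by 8 p.m. — holds.
(3) = F OR T = true.
Overall: T AND T AND T → true.
Exception (commercially zoned) — not satisfied.
Result: main true OR exception false → true.

Yes — granted.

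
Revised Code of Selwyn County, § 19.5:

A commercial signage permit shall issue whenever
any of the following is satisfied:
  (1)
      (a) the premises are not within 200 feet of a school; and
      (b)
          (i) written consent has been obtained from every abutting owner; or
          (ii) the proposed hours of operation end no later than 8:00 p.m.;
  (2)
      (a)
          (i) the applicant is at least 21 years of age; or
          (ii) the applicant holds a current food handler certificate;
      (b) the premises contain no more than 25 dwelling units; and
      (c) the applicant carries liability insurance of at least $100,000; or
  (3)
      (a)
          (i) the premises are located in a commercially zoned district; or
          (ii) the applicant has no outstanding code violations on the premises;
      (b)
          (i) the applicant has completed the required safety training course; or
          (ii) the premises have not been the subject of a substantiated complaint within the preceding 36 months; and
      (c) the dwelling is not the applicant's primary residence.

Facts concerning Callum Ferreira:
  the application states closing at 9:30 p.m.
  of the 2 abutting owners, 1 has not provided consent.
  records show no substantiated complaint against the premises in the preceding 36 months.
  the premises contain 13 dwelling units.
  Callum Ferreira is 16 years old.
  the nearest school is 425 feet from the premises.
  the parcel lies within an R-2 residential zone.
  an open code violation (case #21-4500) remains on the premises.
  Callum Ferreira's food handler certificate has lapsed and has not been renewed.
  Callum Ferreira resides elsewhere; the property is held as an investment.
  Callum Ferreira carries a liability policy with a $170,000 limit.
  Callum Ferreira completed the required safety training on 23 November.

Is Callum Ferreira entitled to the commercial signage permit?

(a) ≥200 ft from school — holds.
(i) all abutters consent — fails.
(ii) closes by 8 p.m. — fails.
(b): F OR F → false.
(1) = T AND F = false.
(i) age ≥ 21 — not satisfied.
(ii) food handler cert. — not met.
(a): F OR F → false.
(b) ≤ 25 units — satisfied.
(c) insurance ≥ $100,000 — satisfied.
(2): F AND T AND T → false.
(i) commercially zoned — not met.
(ii) no code violations — not met.
So (a) is not satisfied (F OR F).
(i) safety training — holds.
(ii) no complaint in 36 mo. — met.
(b): T OR T → true.
(c) not (primary residence) — satisfied.
(3) = F AND T AND T = false.
So Overall is not satisfied (F OR F OR F).

No — denied.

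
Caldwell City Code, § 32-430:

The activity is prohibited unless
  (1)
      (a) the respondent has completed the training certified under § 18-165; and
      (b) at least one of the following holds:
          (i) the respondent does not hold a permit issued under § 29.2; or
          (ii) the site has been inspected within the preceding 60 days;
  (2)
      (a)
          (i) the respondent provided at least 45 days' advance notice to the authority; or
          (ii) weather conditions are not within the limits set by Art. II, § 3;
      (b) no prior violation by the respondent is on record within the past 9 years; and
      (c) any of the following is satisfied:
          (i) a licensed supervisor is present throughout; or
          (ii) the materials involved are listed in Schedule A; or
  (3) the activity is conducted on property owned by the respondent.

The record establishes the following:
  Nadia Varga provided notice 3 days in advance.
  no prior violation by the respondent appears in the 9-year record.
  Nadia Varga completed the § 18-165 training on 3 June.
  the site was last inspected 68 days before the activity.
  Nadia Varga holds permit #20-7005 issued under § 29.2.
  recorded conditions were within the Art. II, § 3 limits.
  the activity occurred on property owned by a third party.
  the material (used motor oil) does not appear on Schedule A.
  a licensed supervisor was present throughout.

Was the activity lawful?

(a) training certified — holds.
(i) not (holds permit) — fails.
(ii) site inspected — not satisfied.
(b): F OR F → false.
(1) = T AND F = false.
(i) ≥45 days' notice — not met.
(ii) not (weather ok) — not satisfied.
(a) = F OR F = false.
(b) no prior violation — satisfied.
(i) supervisor present — holds.
(ii) Schedule A material — not satisfied.
So (c) is satisfied (T OR F).
So (2) is not satisfied (F AND T AND T).
(3) own property — not satisfied.
Overall = F OR F OR F = false.

No — unlawful.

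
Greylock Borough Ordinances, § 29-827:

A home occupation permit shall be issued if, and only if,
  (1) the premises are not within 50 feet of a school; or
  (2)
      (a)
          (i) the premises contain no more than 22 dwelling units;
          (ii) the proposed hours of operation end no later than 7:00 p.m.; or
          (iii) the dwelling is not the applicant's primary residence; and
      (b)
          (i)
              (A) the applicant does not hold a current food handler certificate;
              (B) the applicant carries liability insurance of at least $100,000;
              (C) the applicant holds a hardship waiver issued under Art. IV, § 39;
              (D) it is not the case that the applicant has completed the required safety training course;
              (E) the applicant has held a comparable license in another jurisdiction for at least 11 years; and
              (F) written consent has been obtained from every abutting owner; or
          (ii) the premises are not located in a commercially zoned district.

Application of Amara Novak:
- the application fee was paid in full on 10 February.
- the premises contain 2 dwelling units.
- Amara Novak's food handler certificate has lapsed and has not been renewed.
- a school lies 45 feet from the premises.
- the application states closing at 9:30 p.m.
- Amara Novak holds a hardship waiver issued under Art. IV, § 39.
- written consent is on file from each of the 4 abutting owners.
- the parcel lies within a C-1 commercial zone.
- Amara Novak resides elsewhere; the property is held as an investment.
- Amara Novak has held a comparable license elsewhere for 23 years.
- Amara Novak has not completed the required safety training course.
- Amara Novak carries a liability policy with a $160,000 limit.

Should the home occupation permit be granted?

Yes — granted.

(1) ≥50 ft from school — not met.
(i) ≤ 22 units — met.
(ii) closes by 7 p.m. — not satisfied.
(iii) not (primary residence) — holds.
(a) = T OR F OR T = true.
(A) not (food handler cert.) — satisfied.
(B) insurance ≥ $100,000 — satisfied.
(C) hardship waiver — satisfied.
(D) not (safety training) — met.
(E) prior license ≥ 11 yr — satisfied.
(F) all abutters consent — holds.
(i) = T AND T AND T AND T AND T AND T = true.
(ii) not (commercially zoned) — fails.
So (b) is satisfied (T OR F).
(2): T AND T → true.
Overall = F OR T = true.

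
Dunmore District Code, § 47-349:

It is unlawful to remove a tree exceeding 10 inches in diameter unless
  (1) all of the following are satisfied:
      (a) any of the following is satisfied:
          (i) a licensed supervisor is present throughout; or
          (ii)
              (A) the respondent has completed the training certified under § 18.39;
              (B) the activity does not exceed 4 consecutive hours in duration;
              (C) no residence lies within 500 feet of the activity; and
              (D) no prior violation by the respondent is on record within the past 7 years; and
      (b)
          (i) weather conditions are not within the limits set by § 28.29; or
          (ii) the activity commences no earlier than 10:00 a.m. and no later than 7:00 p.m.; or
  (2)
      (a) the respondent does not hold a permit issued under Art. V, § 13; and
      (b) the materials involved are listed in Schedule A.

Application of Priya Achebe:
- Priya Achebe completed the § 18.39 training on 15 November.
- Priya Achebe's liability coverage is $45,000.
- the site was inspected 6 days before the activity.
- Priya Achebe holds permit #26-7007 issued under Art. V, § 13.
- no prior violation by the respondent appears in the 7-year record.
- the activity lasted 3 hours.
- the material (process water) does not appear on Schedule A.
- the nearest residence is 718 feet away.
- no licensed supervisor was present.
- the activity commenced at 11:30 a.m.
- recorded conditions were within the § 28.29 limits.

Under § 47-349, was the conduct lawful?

Yes — lawful.

(i) supervisor present — not met.
(A) training certified — met.
(B) ≤ 4 hrs duration — satisfied.
(C) no residence in 500 ft — satisfied.
(D) no prior violation — holds.
(ii): T AND T AND T AND T → true.
(a) = F OR T = true.
(i) not (weather ok) — not met.
(ii) start within hours — satisfied.
(b) = F OR T = true.
(1) = T AND T = true.
(a) not (holds permit) — fails.
(b) Schedule A material — fails.
So (2) is not satisfied (F AND F).
Overall = T OR F = true.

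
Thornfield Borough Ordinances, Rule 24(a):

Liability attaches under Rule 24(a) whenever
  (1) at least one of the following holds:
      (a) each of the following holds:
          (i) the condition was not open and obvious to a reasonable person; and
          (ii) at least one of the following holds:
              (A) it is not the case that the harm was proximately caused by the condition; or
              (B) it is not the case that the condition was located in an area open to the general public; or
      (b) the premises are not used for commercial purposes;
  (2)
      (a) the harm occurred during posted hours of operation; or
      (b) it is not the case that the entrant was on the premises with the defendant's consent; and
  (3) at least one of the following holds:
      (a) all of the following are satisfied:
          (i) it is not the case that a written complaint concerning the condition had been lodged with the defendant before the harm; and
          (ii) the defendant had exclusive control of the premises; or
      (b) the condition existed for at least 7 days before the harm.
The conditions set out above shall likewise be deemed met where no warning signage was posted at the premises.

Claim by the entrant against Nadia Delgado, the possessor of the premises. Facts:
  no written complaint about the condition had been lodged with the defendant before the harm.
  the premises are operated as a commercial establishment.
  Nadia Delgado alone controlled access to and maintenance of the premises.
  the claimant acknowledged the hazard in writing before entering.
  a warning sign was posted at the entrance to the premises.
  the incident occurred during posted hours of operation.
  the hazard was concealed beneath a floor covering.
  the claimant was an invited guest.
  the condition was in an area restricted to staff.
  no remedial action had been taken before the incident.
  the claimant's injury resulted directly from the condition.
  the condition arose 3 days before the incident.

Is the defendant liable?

Yes — liable.

(i) not open/obvious — satisfied.
(A) not (proximate cause) — fails.
(B) not (public area) — met.
So (ii) is satisfied (F OR T).
So (a) is satisfied (T AND T).
(b) not (commercial use) — fails.
(1): T OR F → true.
(a) during posted hours — holds.
(b) not (consent to enter) — not satisfied.
(2) = T OR F = true.
(i) not (complaint lodged) — satisfied.
(ii) exclusive control — satisfied.
(a) = T AND T = true.
(b) condition ≥7 days old — not met.
So (3) is satisfied (T OR F).
Overall: T AND T AND T → true.
Exception (no signage posted) — not satisfied.
Result: main true OR exception false → true.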